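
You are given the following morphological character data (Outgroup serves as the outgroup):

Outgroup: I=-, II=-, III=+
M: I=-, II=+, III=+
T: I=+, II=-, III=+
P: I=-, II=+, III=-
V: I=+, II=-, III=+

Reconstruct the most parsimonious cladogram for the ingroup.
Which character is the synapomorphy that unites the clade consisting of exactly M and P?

II

Character polarity is set by the outgroup: the derived state is whichever differs from the outgroup's state, so for III the derived state is '-', and for the remaining characters it is '+'.
Only T and V show the derived state '+' for I, supporting them as a clade.
Only M and P show the derived state '+' for II, supporting them as a clade.
III: derived state '-' in P only — an autapomorphy, so it tells us nothing about relationships among taxa.
Most parsimonious ingroup topology: ((M,P),(T,V)).
The clade {M, P} is supported by II: its derived state '+' occurs in exactly those taxa and in no other taxon (including the outgroup).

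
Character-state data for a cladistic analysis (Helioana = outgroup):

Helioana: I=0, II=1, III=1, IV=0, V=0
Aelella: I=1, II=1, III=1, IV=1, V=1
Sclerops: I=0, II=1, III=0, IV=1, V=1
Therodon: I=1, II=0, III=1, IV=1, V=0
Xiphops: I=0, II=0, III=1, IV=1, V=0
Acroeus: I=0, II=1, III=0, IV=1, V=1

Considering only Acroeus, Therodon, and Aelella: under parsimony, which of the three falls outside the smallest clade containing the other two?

Therodon

Character polarity is set by the outgroup: the derived state is whichever differs from the outgroup's state, so for II, III the derived state is '0', and for the remaining characters it is '1'.
I groups Aelella and Therodon, which is incompatible with the clades supported by the remaining characters; treating it as convergent (homoplasy) costs fewer steps than any alternative tree.
Only Therodon and Xiphops show the derived state '0' for II, supporting them as a clade.
III (derived state '0') is shared by Acroeus and Sclerops — a synapomorphy uniting that clade.
All ingroup taxa share the derived state '1' for IV; it defines the ingroup but does not resolve relationships within it.
V: derived state '1' in Acroeus, Aelella, and Sclerops only — synapomorphy for {Acroeus, Aelella, Sclerops}.
Most parsimonious ingroup topology: ((Aelella,(Sclerops,Acroeus)),(Therodon,Xiphops)).
Aelella and Acroeus share a more recent common ancestor with each other than either does with Therodon, so Therodon is the least closely related of the three.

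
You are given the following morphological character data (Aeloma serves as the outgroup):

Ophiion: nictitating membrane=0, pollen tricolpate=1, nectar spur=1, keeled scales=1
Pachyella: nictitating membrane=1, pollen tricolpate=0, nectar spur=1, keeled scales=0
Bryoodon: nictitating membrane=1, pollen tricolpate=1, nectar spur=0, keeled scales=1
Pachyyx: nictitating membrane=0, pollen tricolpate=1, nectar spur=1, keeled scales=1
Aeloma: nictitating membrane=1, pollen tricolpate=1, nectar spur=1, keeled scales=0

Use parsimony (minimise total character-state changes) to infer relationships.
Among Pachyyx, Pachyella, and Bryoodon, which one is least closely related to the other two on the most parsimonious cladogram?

Character polarity is set by the outgroup: the derived state is whichever differs from the outgroup's state, so for nictitating membrane, pollen tricolpate, nectar spur the derived state is '0', and for the remaining characters it is '1'.
nictitating membrane: derived state '0' in Ophiion and Pachyyx only — synapomorphy for {Ophiion, Pachyyx}.
pollen tricolpate (derived state '0') is unique to Pachyella (autapomorphy; uninformative for grouping).
nectar spur (derived state '0') is unique to Bryoodon (autapomorphy; uninformative for grouping).
Only Bryoodon, Ophiion, and Pachyyx show the derived state '1' for keeled scales, supporting them as a clade.
Most parsimonious ingroup topology: (Pachyella,((Pachyyx,Ophiion),Bryoodon)).
Pachyyx and Bryoodon share a more recent common ancestor with each other than either does with Pachyella, so Pachyella is the least closely related of the three.

Pachyella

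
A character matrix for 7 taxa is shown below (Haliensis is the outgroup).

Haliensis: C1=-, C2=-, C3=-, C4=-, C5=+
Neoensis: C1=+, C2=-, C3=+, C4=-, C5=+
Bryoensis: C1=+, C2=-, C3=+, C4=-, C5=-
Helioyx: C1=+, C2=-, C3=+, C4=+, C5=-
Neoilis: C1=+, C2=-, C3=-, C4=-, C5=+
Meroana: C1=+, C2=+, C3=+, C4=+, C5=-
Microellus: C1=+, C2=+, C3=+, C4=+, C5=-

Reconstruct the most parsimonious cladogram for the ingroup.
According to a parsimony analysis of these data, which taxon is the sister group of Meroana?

Character polarity is set by the outgroup: the derived state is whichever differs from the outgroup's state, so for C5 the derived state is '-', and for the remaining characters it is '+'.
All ingroup taxa share the derived state '+' for C1; it defines the ingroup but does not resolve relationships within it.
C2: derived state '+' in Meroana and Microellus only — synapomorphy for {Meroana, Microellus}.
Only Bryoensis, Helioyx, Meroana, Microellus, and Neoensis show the derived state '+' for C3, supporting them as a clade.
C4 (derived state '+') is shared by Helioyx, Meroana, and Microellus — a synapomorphy uniting that clade.
C5 (derived state '-') is shared by Bryoensis, Helioyx, Meroana, and Microellus — a synapomorphy uniting that clade.
Most parsimonious ingroup topology: ((Neoensis,(Bryoensis,(Helioyx,(Meroana,Microellus)))),Neoilis).
Meroana and Microellus form a cherry on this tree, so they are sister taxa.

Microellus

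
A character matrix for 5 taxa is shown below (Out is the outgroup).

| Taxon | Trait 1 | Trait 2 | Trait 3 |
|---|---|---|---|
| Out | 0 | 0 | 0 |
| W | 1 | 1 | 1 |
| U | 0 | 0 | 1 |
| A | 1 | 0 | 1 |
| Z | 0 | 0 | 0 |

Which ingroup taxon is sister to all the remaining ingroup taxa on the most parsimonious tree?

The outgroup has state '0' for every character, so '1' is the derived state throughout.
Trait 1 (derived state '1') is shared by A and W — a synapomorphy uniting that clade.
Trait 2 (derived state '1') is unique to W (autapomorphy; uninformative for grouping).
Only A, U, and W show the derived state '1' for Trait 3, supporting them as a clade.
Most parsimonious ingroup topology: (((W,A),U),Z).
Z is sister to the clade containing all other ingroup taxa, so it is the earliest-diverging (most basal) ingroup lineage.

Z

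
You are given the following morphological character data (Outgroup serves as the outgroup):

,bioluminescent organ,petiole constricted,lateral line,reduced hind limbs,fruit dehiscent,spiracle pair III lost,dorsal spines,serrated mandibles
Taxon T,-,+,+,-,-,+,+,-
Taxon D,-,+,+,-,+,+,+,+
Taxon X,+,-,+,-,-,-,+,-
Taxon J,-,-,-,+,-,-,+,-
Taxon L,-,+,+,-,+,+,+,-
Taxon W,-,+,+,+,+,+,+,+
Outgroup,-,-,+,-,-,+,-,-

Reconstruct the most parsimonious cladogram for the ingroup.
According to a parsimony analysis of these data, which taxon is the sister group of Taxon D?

Character polarity is set by the outgroup: the derived state is whichever differs from the outgroup's state, so for lateral line, spiracle pair III lost the derived state is '-', and for the remaining characters it is '+'.
bioluminescent organ: derived state '+' in Taxon X only — an autapomorphy, so it tells us nothing about relationships among taxa.
petiole constricted (derived state '+') is shared by Taxon D, Taxon L, Taxon T, and Taxon W — a synapomorphy uniting that clade.
lateral line (derived state '-') is unique to Taxon J (autapomorphy; uninformative for grouping).
reduced hind limbs (state '+') occurs in Taxon J and Taxon W but conflicts with the nesting implied by the other characters — most parsimoniously interpreted as homoplasy.
fruit dehiscent (derived state '+') is shared by Taxon D, Taxon L, and Taxon W — a synapomorphy uniting that clade.
Only Taxon J and Taxon X show the derived state '-' for spiracle pair III lost, supporting them as a clade.
dorsal spines (derived state '+') is shared by all ingroup taxa — unites the whole ingroup.
Only Taxon D and Taxon W show the derived state '+' for serrated mandibles, supporting them as a clade.
Most parsimonious ingroup topology: ((((Taxon D,Taxon W),Taxon L),Taxon T),(Taxon J,Taxon X)).
Taxon D and Taxon W form a cherry on this tree, so they are sister taxa.

Taxon W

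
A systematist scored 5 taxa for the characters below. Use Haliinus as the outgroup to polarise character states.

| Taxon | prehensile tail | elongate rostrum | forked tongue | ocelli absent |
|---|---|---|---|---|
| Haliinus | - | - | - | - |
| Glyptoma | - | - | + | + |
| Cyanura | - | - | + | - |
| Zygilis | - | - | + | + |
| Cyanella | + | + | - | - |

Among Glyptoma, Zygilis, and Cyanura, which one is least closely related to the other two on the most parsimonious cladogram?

The outgroup has state '-' for every character, so '+' is the derived state throughout.
prehensile tail: derived state '+' in Cyanella only — an autapomorphy, so it tells us nothing about relationships among taxa.
elongate rostrum: derived state '+' in Cyanella only — an autapomorphy, so it tells us nothing about relationships among taxa.
forked tongue: derived state '+' in Cyanura, Glyptoma, and Zygilis only — synapomorphy for {Cyanura, Glyptoma, Zygilis}.
Only Glyptoma and Zygilis show the derived state '+' for ocelli absent, supporting them as a clade.
Most parsimonious ingroup topology: (((Glyptoma,Zygilis),Cyanura),Cyanella).
Zygilis and Glyptoma share a more recent common ancestor with each other than either does with Cyanura, so Cyanura is the least closely related of the three.

Cyanura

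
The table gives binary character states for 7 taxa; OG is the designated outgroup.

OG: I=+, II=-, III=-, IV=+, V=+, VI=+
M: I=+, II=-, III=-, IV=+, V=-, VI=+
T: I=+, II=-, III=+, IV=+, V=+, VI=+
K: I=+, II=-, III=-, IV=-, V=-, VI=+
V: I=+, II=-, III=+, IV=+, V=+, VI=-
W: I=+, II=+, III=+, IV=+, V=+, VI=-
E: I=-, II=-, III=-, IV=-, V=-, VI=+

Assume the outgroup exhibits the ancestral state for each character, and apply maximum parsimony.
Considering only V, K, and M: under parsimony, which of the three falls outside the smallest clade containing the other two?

V

Character polarity is set by the outgroup: the derived state is whichever differs from the outgroup's state, so for I, IV, V, VI the derived state is '-', and for the remaining characters it is '+'.
I (derived state '-') is unique to E (autapomorphy; uninformative for grouping).
II (derived state '+') is unique to W (autapomorphy; uninformative for grouping).
Only T, V, and W show the derived state '+' for III, supporting them as a clade.
Only E and K show the derived state '-' for IV, supporting them as a clade.
V: derived state '-' in E, K, and M only — synapomorphy for {E, K, M}.
VI (derived state '-') is shared by V and W — a synapomorphy uniting that clade.
Most parsimonious ingroup topology: ((M,(K,E)),(T,(V,W))).
M and K share a more recent common ancestor with each other than either does with V, so V is the least closely related of the three.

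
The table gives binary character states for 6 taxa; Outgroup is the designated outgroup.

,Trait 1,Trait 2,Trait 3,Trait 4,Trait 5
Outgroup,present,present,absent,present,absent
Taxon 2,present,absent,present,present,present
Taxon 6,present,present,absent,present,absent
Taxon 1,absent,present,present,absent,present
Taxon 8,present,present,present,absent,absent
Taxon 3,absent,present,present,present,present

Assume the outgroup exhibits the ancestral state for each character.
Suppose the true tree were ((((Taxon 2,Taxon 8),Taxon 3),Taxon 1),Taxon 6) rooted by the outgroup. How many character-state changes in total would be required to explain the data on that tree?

8

Map each character onto ((((Taxon 2,Taxon 8),Taxon 3),Taxon 1),Taxon 6) (rooted by Outgroup) and count the minimum state changes it requires (Fitch parsimony):
Trait 1: 2; Trait 2: 1; Trait 3: 1; Trait 4: 2; Trait 5: 2.
Total tree length = 8.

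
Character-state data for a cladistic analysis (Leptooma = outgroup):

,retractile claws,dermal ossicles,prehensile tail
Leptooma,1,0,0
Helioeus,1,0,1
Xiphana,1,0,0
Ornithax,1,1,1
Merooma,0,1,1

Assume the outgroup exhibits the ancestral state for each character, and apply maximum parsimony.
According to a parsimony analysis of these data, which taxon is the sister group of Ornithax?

Merooma

Character polarity is set by the outgroup: the derived state is whichever differs from the outgroup's state, so for retractile claws the derived state is '0', and for the remaining characters it is '1'.
retractile claws: derived state '0' in Merooma only — an autapomorphy, so it tells us nothing about relationships among taxa.
Only Merooma and Ornithax show the derived state '1' for dermal ossicles, supporting them as a clade.
Only Helioeus, Merooma, and Ornithax show the derived state '1' for prehensile tail, supporting them as a clade.
Most parsimonious ingroup topology: ((Helioeus,(Ornithax,Merooma)),Xiphana).
Ornithax and Merooma form a cherry on this tree, so they are sister taxa.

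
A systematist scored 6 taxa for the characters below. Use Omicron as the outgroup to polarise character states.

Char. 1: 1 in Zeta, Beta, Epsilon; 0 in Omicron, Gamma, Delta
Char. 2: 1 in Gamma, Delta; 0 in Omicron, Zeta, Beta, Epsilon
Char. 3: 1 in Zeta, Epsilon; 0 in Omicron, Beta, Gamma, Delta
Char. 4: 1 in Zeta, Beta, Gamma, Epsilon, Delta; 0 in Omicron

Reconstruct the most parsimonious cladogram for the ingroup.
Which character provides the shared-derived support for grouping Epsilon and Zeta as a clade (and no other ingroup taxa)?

Char. 3

The outgroup has state '0' for every character, so '1' is the derived state throughout.
Char. 1 (derived state '1') is shared by Beta, Epsilon, and Zeta — a synapomorphy uniting that clade.
Char. 2 (derived state '1') is shared by Delta and Gamma — a synapomorphy uniting that clade.
Only Epsilon and Zeta show the derived state '1' for Char. 3, supporting them as a clade.
Char. 4 (derived state '1') is shared by all ingroup taxa — unites the whole ingroup.
Most parsimonious ingroup topology: (((Zeta,Epsilon),Beta),(Gamma,Delta)).
The clade {Epsilon, Zeta} is supported by Char. 3: its derived state '1' occurs in exactly those taxa and in no other taxon (including the outgroup).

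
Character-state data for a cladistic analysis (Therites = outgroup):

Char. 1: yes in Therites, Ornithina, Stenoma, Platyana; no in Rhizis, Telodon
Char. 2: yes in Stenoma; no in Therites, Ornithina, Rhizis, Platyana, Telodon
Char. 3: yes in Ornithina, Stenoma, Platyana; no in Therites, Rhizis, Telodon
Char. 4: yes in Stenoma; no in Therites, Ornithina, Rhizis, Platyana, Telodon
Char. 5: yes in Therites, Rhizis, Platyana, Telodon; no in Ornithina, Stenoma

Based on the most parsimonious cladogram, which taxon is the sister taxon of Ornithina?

Stenoma

Character polarity is set by the outgroup: the derived state is whichever differs from the outgroup's state, so for Char. 1, Char. 5 the derived state is 'no', and for the remaining characters it is 'yes'.
Only Rhizis and Telodon show the derived state 'no' for Char. 1, supporting them as a clade.
Char. 2: derived state 'yes' in Stenoma only — an autapomorphy, so it tells us nothing about relationships among taxa.
Only Ornithina, Platyana, and Stenoma show the derived state 'yes' for Char. 3, supporting them as a clade.
Char. 4: derived state 'yes' in Stenoma only — an autapomorphy, so it tells us nothing about relationships among taxa.
Only Ornithina and Stenoma show the derived state 'no' for Char. 5, supporting them as a clade.
Most parsimonious ingroup topology: (((Ornithina,Stenoma),Platyana),(Rhizis,Telodon)).
Ornithina and Stenoma form a cherry on this tree, so they are sister taxa.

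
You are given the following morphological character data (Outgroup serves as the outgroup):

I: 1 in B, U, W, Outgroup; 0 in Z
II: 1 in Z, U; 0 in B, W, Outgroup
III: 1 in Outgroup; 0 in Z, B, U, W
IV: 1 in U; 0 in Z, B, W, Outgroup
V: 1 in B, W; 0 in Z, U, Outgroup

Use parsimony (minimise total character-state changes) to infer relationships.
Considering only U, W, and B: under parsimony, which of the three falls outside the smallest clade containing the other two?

Character polarity is set by the outgroup: the derived state is whichever differs from the outgroup's state, so for I, III the derived state is '0', and for the remaining characters it is '1'.
I (derived state '0') is unique to Z (autapomorphy; uninformative for grouping).
Only U and Z show the derived state '1' for II, supporting them as a clade.
All ingroup taxa share the derived state '0' for III; it defines the ingroup but does not resolve relationships within it.
IV (derived state '1') is unique to U (autapomorphy; uninformative for grouping).
V (derived state '1') is shared by B and W — a synapomorphy uniting that clade.
Most parsimonious ingroup topology: ((B,W),(U,Z)).
B and W share a more recent common ancestor with each other than either does with U, so U is the least closely related of the three.

U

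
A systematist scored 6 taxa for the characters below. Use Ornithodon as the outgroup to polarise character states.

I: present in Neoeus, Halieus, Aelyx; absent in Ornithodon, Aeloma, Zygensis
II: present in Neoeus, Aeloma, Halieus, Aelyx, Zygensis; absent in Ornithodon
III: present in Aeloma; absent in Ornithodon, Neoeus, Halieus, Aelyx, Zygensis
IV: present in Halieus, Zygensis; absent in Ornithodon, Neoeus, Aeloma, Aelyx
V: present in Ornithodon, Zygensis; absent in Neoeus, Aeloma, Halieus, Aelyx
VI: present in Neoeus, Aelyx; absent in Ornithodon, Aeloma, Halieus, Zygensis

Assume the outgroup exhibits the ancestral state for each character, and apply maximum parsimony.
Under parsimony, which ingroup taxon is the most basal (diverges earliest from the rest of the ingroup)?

Zygensis

Character polarity is set by the outgroup: the derived state is whichever differs from the outgroup's state, so for V the derived state is 'absent', and for the remaining characters it is 'present'.
I (derived state 'present') is shared by Aelyx, Halieus, and Neoeus — a synapomorphy uniting that clade.
II (derived state 'present') is shared by all ingroup taxa — unites the whole ingroup.
III (derived state 'present') is unique to Aeloma (autapomorphy; uninformative for grouping).
IV groups Halieus and Zygensis, which is incompatible with the clades supported by the remaining characters; treating it as convergent (homoplasy) costs fewer steps than any alternative tree.
Only Aeloma, Aelyx, Halieus, and Neoeus show the derived state 'absent' for V, supporting them as a clade.
Only Aelyx and Neoeus show the derived state 'present' for VI, supporting them as a clade.
Most parsimonious ingroup topology: ((((Neoeus,Aelyx),Halieus),Aeloma),Zygensis).
Zygensis is sister to the clade containing all other ingroup taxa, so it is the earliest-diverging (most basal) ingroup lineage.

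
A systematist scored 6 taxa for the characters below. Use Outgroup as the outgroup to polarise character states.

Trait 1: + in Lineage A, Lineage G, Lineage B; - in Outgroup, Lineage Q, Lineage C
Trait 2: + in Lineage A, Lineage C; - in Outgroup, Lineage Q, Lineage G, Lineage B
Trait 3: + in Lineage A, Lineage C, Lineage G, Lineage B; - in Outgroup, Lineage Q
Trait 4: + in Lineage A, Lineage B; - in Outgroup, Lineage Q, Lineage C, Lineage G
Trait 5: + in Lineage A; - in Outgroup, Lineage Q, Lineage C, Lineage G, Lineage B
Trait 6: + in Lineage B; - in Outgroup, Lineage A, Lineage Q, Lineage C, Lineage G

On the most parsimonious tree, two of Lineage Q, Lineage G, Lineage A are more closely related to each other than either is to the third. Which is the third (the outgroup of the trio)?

The outgroup has state '-' for every character, so '+' is the derived state throughout.
Only Lineage A, Lineage B, and Lineage G show the derived state '+' for Trait 1, supporting them as a clade.
Trait 2 groups Lineage A and Lineage C, which is incompatible with the clades supported by the remaining characters; treating it as convergent (homoplasy) costs fewer steps than any alternative tree.
Only Lineage A, Lineage B, Lineage C, and Lineage G show the derived state '+' for Trait 3, supporting them as a clade.
Trait 4: derived state '+' in Lineage A and Lineage B only — synapomorphy for {Lineage A, Lineage B}.
Trait 5: derived state '+' in Lineage A only — an autapomorphy, so it tells us nothing about relationships among taxa.
Trait 6: derived state '+' in Lineage B only — an autapomorphy, so it tells us nothing about relationships among taxa.
Most parsimonious ingroup topology: ((((Lineage A,Lineage B),Lineage G),Lineage C),Lineage Q).
Lineage G and Lineage A share a more recent common ancestor with each other than either does with Lineage Q, so Lineage Q is the least closely related of the three.

Lineage Q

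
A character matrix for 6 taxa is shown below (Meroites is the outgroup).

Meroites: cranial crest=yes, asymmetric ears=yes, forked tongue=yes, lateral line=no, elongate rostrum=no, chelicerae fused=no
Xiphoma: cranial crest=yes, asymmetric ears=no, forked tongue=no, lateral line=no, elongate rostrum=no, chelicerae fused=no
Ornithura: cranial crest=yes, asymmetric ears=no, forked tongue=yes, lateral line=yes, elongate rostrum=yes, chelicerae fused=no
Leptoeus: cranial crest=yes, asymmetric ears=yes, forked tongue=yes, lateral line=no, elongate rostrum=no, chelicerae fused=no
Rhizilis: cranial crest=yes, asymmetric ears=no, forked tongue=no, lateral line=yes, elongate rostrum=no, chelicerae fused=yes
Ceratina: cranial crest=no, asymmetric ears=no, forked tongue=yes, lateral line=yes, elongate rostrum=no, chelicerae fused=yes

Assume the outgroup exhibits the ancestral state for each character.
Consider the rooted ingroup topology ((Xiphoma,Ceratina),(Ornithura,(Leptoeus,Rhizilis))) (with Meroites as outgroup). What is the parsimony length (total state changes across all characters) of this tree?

Map each character onto ((Xiphoma,Ceratina),(Ornithura,(Leptoeus,Rhizilis))) (rooted by Meroites) and count the minimum state changes it requires (Fitch parsimony):
cranial crest: 1; asymmetric ears: 2; forked tongue: 2; lateral line: 3; elongate rostrum: 1; chelicerae fused: 2.
Total tree length = 11.

11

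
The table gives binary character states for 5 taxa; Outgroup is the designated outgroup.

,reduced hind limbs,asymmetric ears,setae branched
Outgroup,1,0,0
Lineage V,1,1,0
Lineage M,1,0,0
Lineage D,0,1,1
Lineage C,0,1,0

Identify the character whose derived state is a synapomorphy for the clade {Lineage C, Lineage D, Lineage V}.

Character polarity is set by the outgroup: the derived state is whichever differs from the outgroup's state, so for reduced hind limbs the derived state is '0', and for the remaining characters it is '1'.
reduced hind limbs: derived state '0' in Lineage C and Lineage D only — synapomorphy for {Lineage C, Lineage D}.
asymmetric ears: derived state '1' in Lineage C, Lineage D, and Lineage V only — synapomorphy for {Lineage C, Lineage D, Lineage V}.
setae branched (derived state '1') is unique to Lineage D (autapomorphy; uninformative for grouping).
Most parsimonious ingroup topology: ((Lineage V,(Lineage D,Lineage C)),Lineage M).
The clade {Lineage C, Lineage D, Lineage V} is supported by asymmetric ears: its derived state '1' occurs in exactly those taxa and in no other taxon (including the outgroup).

asymmetric ears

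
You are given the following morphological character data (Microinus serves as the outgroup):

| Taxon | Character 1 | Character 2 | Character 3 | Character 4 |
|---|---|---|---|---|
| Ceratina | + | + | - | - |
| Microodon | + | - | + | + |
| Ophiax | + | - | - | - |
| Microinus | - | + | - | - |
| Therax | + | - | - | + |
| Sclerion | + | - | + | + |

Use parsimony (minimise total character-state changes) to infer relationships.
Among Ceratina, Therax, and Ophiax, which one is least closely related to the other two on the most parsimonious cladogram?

Character polarity is set by the outgroup: the derived state is whichever differs from the outgroup's state, so for Character 2 the derived state is '-', and for the remaining characters it is '+'.
All ingroup taxa share the derived state '+' for Character 1; it defines the ingroup but does not resolve relationships within it.
Character 2 (derived state '-') is shared by Microodon, Ophiax, Sclerion, and Therax — a synapomorphy uniting that clade.
Character 3: derived state '+' in Microodon and Sclerion only — synapomorphy for {Microodon, Sclerion}.
Character 4 (derived state '+') is shared by Microodon, Sclerion, and Therax — a synapomorphy uniting that clade.
Most parsimonious ingroup topology: ((Ophiax,((Sclerion,Microodon),Therax)),Ceratina).
Ophiax and Therax share a more recent common ancestor with each other than either does with Ceratina, so Ceratina is the least closely related of the three.

Ceratina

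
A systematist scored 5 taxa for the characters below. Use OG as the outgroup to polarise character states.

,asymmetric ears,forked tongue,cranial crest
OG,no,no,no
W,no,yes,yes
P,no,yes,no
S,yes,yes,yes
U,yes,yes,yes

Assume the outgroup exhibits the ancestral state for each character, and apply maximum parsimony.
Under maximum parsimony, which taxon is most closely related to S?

The outgroup has state 'no' for every character, so 'yes' is the derived state throughout.
asymmetric ears: derived state 'yes' in S and U only — synapomorphy for {S, U}.
All ingroup taxa share the derived state 'yes' for forked tongue; it defines the ingroup but does not resolve relationships within it.
Only S, U, and W show the derived state 'yes' for cranial crest, supporting them as a clade.
Most parsimonious ingroup topology: ((W,(S,U)),P).
S and U form a cherry on this tree, so they are sister taxa.

U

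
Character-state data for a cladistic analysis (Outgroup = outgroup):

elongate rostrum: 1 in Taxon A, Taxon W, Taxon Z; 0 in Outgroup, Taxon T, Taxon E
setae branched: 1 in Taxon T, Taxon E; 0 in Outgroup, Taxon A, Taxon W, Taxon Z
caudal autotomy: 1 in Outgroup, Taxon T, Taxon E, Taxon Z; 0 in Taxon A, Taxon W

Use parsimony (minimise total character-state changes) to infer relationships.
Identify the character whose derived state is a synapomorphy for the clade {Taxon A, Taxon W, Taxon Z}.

Character polarity is set by the outgroup: the derived state is whichever differs from the outgroup's state, so for caudal autotomy the derived state is '0', and for the remaining characters it is '1'.
elongate rostrum: derived state '1' in Taxon A, Taxon W, and Taxon Z only — synapomorphy for {Taxon A, Taxon W, Taxon Z}.
setae branched (derived state '1') is shared by Taxon E and Taxon T — a synapomorphy uniting that clade.
Only Taxon A and Taxon W show the derived state '0' for caudal autotomy, supporting them as a clade.
Most parsimonious ingroup topology: (((Taxon A,Taxon W),Taxon Z),(Taxon T,Taxon E)).
The clade {Taxon A, Taxon W, Taxon Z} is supported by elongate rostrum: its derived state '1' occurs in exactly those taxa and in no other taxon (including the outgroup).

elongate rostrum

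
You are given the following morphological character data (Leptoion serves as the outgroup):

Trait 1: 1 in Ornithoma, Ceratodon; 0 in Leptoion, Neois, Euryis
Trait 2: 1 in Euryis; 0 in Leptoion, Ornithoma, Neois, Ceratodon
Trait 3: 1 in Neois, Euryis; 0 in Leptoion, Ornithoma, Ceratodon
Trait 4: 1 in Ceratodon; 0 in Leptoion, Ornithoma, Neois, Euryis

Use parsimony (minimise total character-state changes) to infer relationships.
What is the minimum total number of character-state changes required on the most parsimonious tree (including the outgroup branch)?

4

The outgroup has state '0' for every character, so '1' is the derived state throughout.
Trait 1 (derived state '1') is shared by Ceratodon and Ornithoma — a synapomorphy uniting that clade.
Trait 2 (derived state '1') is unique to Euryis (autapomorphy; uninformative for grouping).
Only Euryis and Neois show the derived state '1' for Trait 3, supporting them as a clade.
Trait 4 (derived state '1') is unique to Ceratodon (autapomorphy; uninformative for grouping).
Most parsimonious ingroup topology: ((Ornithoma,Ceratodon),(Neois,Euryis)).
Changes per character on this tree: Trait 1: 1; Trait 2: 1; Trait 3: 1; Trait 4: 1.
Total = 4.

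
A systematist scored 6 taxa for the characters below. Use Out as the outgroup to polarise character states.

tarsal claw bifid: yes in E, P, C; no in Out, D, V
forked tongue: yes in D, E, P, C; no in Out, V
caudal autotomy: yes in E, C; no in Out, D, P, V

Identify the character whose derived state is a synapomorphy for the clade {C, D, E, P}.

forked tongue

The outgroup has state 'no' for every character, so 'yes' is the derived state throughout.
tarsal claw bifid: derived state 'yes' in C, E, and P only — synapomorphy for {C, E, P}.
forked tongue (derived state 'yes') is shared by C, D, E, and P — a synapomorphy uniting that clade.
Only C and E show the derived state 'yes' for caudal autotomy, supporting them as a clade.
Most parsimonious ingroup topology: ((D,((E,C),P)),V).
The clade {C, D, E, P} is supported by forked tongue: its derived state 'yes' occurs in exactly those taxa and in no other taxon (including the outgroup).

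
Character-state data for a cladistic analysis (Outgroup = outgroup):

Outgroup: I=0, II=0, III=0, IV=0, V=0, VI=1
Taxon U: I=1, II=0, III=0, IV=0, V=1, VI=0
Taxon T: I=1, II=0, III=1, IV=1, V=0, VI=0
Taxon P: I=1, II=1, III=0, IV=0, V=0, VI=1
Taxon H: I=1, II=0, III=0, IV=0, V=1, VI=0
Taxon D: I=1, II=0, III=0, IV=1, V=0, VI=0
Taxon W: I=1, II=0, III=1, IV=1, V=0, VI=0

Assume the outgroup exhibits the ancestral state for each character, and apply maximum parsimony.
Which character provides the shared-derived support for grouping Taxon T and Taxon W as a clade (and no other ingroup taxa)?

Character polarity is set by the outgroup: the derived state is whichever differs from the outgroup's state, so for VI the derived state is '0', and for the remaining characters it is '1'.
I (derived state '1') is shared by all ingroup taxa — unites the whole ingroup.
II: derived state '1' in Taxon P only — an autapomorphy, so it tells us nothing about relationships among taxa.
III (derived state '1') is shared by Taxon T and Taxon W — a synapomorphy uniting that clade.
Only Taxon D, Taxon T, and Taxon W show the derived state '1' for IV, supporting them as a clade.
Only Taxon H and Taxon U show the derived state '1' for V, supporting them as a clade.
VI: derived state '0' in Taxon D, Taxon H, Taxon T, Taxon U, and Taxon W only — synapomorphy for {Taxon D, Taxon H, Taxon T, Taxon U, Taxon W}.
Most parsimonious ingroup topology: (((Taxon U,Taxon H),((Taxon T,Taxon W),Taxon D)),Taxon P).
The clade {Taxon T, Taxon W} is supported by III: its derived state '1' occurs in exactly those taxa and in no other taxon (including the outgroup).

III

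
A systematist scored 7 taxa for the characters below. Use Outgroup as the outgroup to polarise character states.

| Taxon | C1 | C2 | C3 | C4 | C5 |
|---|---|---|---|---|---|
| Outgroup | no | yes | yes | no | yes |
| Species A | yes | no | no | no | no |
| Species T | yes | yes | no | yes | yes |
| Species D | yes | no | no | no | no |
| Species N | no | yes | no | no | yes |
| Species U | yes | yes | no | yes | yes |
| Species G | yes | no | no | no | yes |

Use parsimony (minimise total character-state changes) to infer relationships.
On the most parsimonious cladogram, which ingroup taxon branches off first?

Character polarity is set by the outgroup: the derived state is whichever differs from the outgroup's state, so for C2, C3, C5 the derived state is 'no', and for the remaining characters it is 'yes'.
C1: derived state 'yes' in Species A, Species D, Species G, Species T, and Species U only — synapomorphy for {Species A, Species D, Species G, Species T, Species U}.
Only Species A, Species D, and Species G show the derived state 'no' for C2, supporting them as a clade.
C3 (derived state 'no') is shared by all ingroup taxa — unites the whole ingroup.
C4 (derived state 'yes') is shared by Species T and Species U — a synapomorphy uniting that clade.
C5 (derived state 'no') is shared by Species A and Species D — a synapomorphy uniting that clade.
Most parsimonious ingroup topology: ((((Species A,Species D),Species G),(Species T,Species U)),Species N).
Species N is sister to the clade containing all other ingroup taxa, so it is the earliest-diverging (most basal) ingroup lineage.

Species N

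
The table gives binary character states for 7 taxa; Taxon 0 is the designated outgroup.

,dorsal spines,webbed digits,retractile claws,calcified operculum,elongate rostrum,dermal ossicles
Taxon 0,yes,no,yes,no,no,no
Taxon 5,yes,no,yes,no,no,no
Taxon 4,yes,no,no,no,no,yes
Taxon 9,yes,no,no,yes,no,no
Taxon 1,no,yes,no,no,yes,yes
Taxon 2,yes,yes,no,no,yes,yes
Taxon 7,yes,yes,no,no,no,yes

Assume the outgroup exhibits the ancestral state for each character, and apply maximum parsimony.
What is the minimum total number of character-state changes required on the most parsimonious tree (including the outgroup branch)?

Character polarity is set by the outgroup: the derived state is whichever differs from the outgroup's state, so for dorsal spines, retractile claws the derived state is 'no', and for the remaining characters it is 'yes'.
dorsal spines (derived state 'no') is unique to Taxon 1 (autapomorphy; uninformative for grouping).
webbed digits: derived state 'yes' in Taxon 1, Taxon 2, and Taxon 7 only — synapomorphy for {Taxon 1, Taxon 2, Taxon 7}.
retractile claws (derived state 'no') is shared by Taxon 1, Taxon 2, Taxon 4, Taxon 7, and Taxon 9 — a synapomorphy uniting that clade.
calcified operculum: derived state 'yes' in Taxon 9 only — an autapomorphy, so it tells us nothing about relationships among taxa.
elongate rostrum (derived state 'yes') is shared by Taxon 1 and Taxon 2 — a synapomorphy uniting that clade.
dermal ossicles: derived state 'yes' in Taxon 1, Taxon 2, Taxon 4, and Taxon 7 only — synapomorphy for {Taxon 1, Taxon 2, Taxon 4, Taxon 7}.
Most parsimonious ingroup topology: (Taxon 5,((Taxon 4,((Taxon 1,Taxon 2),Taxon 7)),Taxon 9)).
Changes per character on this tree: dorsal spines: 1; webbed digits: 1; retractile claws: 1; calcified operculum: 1; elongate rostrum: 1; dermal ossicles: 1.
Total = 6.

6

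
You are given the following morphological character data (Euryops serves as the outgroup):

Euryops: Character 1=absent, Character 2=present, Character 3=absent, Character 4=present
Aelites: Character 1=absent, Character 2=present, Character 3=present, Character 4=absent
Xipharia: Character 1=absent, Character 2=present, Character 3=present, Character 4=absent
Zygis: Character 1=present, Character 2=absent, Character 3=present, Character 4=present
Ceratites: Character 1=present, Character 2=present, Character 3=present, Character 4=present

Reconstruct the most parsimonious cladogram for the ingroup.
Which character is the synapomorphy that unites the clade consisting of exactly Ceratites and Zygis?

Character polarity is set by the outgroup: the derived state is whichever differs from the outgroup's state, so for Character 2, Character 4 the derived state is 'absent', and for the remaining characters it is 'present'.
Only Ceratites and Zygis show the derived state 'present' for Character 1, supporting them as a clade.
Character 2 (derived state 'absent') is unique to Zygis (autapomorphy; uninformative for grouping).
Character 3 (derived state 'present') is shared by all ingroup taxa — unites the whole ingroup.
Character 4: derived state 'absent' in Aelites and Xipharia only — synapomorphy for {Aelites, Xipharia}.
Most parsimonious ingroup topology: ((Aelites,Xipharia),(Zygis,Ceratites)).
The clade {Ceratites, Zygis} is supported by Character 1: its derived state 'present' occurs in exactly those taxa and in no other taxon (including the outgroup).

Character 1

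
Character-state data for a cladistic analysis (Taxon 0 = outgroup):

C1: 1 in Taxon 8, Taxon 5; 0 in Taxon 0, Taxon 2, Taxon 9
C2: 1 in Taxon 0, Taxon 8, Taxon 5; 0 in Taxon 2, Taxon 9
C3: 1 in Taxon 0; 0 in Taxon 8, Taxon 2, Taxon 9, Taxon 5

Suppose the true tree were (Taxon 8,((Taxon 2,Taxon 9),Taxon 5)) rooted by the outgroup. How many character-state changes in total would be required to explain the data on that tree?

Map each character onto (Taxon 8,((Taxon 2,Taxon 9),Taxon 5)) (rooted by Taxon 0) and count the minimum state changes it requires (Fitch parsimony):
C1: 2; C2: 1; C3: 1.
Total tree length = 4.

4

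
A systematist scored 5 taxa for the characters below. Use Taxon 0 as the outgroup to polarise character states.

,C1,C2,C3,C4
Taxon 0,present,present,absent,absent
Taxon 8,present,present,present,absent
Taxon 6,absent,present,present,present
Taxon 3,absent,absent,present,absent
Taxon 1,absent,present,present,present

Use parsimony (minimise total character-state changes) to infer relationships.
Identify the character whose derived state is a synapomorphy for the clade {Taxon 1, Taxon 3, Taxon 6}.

C1

Character polarity is set by the outgroup: the derived state is whichever differs from the outgroup's state, so for C1, C2 the derived state is 'absent', and for the remaining characters it is 'present'.
C1: derived state 'absent' in Taxon 1, Taxon 3, and Taxon 6 only — synapomorphy for {Taxon 1, Taxon 3, Taxon 6}.
C2 (derived state 'absent') is unique to Taxon 3 (autapomorphy; uninformative for grouping).
C3 (derived state 'present') is shared by all ingroup taxa — unites the whole ingroup.
C4: derived state 'present' in Taxon 1 and Taxon 6 only — synapomorphy for {Taxon 1, Taxon 6}.
Most parsimonious ingroup topology: (Taxon 8,((Taxon 6,Taxon 1),Taxon 3)).
The clade {Taxon 1, Taxon 3, Taxon 6} is supported by C1: its derived state 'absent' occurs in exactly those taxa and in no other taxon (including the outgroup).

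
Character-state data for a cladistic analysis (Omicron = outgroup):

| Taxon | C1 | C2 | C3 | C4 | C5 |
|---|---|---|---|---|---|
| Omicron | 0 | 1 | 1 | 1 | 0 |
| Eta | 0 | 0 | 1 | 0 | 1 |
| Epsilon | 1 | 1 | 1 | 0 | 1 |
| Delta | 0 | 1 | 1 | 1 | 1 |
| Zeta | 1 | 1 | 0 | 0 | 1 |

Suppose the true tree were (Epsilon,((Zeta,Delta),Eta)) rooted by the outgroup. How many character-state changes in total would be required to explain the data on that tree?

7

Map each character onto (Epsilon,((Zeta,Delta),Eta)) (rooted by Omicron) and count the minimum state changes it requires (Fitch parsimony):
C1: 2; C2: 1; C3: 1; C4: 2; C5: 1.
Total tree length = 7.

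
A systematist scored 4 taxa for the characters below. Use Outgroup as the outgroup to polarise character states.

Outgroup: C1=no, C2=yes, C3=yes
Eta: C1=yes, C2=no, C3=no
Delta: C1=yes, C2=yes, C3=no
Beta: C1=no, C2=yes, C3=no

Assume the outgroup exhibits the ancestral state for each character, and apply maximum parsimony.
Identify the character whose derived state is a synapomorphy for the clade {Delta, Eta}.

C1

Character polarity is set by the outgroup: the derived state is whichever differs from the outgroup's state, so for C2, C3 the derived state is 'no', and for the remaining characters it is 'yes'.
Only Delta and Eta show the derived state 'yes' for C1, supporting them as a clade.
C2: derived state 'no' in Eta only — an autapomorphy, so it tells us nothing about relationships among taxa.
C3 (derived state 'no') is shared by all ingroup taxa — unites the whole ingroup.
Most parsimonious ingroup topology: ((Eta,Delta),Beta).
The clade {Delta, Eta} is supported by C1: its derived state 'yes' occurs in exactly those taxa and in no other taxon (including the outgroup).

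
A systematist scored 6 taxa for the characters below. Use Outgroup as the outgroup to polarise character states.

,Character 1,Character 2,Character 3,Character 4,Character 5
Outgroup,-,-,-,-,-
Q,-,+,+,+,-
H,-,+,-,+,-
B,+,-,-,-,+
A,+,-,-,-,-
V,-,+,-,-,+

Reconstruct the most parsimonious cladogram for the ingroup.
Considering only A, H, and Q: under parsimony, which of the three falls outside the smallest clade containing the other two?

The outgroup has state '-' for every character, so '+' is the derived state throughout.
Character 1 (derived state '+') is shared by A and B — a synapomorphy uniting that clade.
Character 2: derived state '+' in H, Q, and V only — synapomorphy for {H, Q, V}.
Character 3 (derived state '+') is unique to Q (autapomorphy; uninformative for grouping).
Character 4: derived state '+' in H and Q only — synapomorphy for {H, Q}.
Character 5 (state '+') occurs in B and V but conflicts with the nesting implied by the other characters — most parsimoniously interpreted as homoplasy.
Most parsimonious ingroup topology: (((Q,H),V),(B,A)).
Q and H share a more recent common ancestor with each other than either does with A, so A is the least closely related of the three.

A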